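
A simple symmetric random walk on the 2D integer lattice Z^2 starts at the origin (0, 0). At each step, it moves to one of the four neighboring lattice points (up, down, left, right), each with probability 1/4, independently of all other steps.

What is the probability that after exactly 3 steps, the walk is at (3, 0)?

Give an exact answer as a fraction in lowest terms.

Let h be the number of horizontal steps (so 3-h are vertical). To end at (3,0) need (h+3)/2 right-steps and ((3-h)+0)/2 up-steps.
Sum over h with 3 ≤ h ≤ 3, h ≡ 1 (mod 2), 3-h ≡ 0 (mod 2):
h=3: C(3,3)·C(3,3)·C(0,0) = 1·1·1 = 1
Total favorable: 1
Total paths: 4^3 = 64
P = 1/64 = 1/64

Answer: 1/64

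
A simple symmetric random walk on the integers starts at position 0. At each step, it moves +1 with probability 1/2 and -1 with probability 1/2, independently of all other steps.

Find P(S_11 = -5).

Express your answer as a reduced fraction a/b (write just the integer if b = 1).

Answer: 165/2048

Derivation:
To reach position -5 after 11 steps: need 3 steps of +1 and 8 of -1.
Favorable paths: C(11,3) = 165
Total paths: 2^11 = 2048
P = 165/2048 = 165/2048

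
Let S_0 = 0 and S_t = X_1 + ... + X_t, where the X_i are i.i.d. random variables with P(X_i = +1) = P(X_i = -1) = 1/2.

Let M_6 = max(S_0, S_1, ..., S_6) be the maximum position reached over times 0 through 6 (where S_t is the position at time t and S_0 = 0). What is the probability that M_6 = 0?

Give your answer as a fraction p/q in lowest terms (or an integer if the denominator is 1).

Answer: 5/16

Derivation:
Let M_6 = max(S_0,...,S_6). Use the reflection principle: for j ≥ 1, #{paths with M_6 ≥ j} = #{S_6 ≥ j} + #{S_6 ≥ j+1}.
P(M_6 ≥ 0) = 1 since S_0 = 0, so #{M_6 ≥ 0} = 64.
#{M_6 ≥ 1} = #{S_6 ≥ 1} + #{S_6 ≥ 2} = 22 + 22 = 44.
#{M_6 = 0} = 64 - 44 = 20.
P(M_6 = 0) = 20/64 = 5/16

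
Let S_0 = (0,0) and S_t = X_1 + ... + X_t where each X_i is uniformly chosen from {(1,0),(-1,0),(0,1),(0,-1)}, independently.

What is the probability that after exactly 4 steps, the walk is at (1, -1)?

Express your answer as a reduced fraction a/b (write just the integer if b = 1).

Answer: 3/32

Derivation:
Let h be the number of horizontal steps (so 4-h are vertical). To end at (1,-1) need (h+1)/2 right-steps and ((4-h)-1)/2 up-steps.
Sum over h with 1 ≤ h ≤ 3, h ≡ 1 (mod 2), 4-h ≡ 1 (mod 2):
h=1: C(4,1)·C(1,1)·C(3,1) = 4·1·3 = 12
h=3: C(4,3)·C(3,2)·C(1,0) = 4·3·1 = 12
Total favorable: 24
Total paths: 4^4 = 256
P = 24/256 = 3/32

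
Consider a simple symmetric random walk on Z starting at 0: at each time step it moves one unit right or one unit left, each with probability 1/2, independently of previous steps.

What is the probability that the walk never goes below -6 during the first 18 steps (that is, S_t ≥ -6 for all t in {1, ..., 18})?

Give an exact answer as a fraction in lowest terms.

Let f(t,s) = #length-t paths at position s with S_1..S_t all ≥ -6.
f(t,s) = f(t-1,s-1) + f(t-1,s+1) for s ≥ -6; f(t,s) = 0 for s < -6.
t=0: f(0,0)=1
t=1: f(1,-1)=1 f(1,1)=1
t=2: f(2,-2)=1 f(2,0)=2 f(2,2)=1
t=3: f(3,-3)=1 f(3,-1)=3 f(3,1)=3 f(3,3)=1
t=4: f(4,-4)=1 f(4,-2)=4 f(4,0)=6 f(4,2)=4 f(4,4)=1
t=5: f(5,-5)=1 f(5,-3)=5 f(5,-1)=10 f(5,1)=10 f(5,3)=5 f(5,5)=1
t=6: f(6,-6)=1 f(6,-4)=6 f(6,-2)=15 f(6,0)=20 f(6,2)=15 f(6,4)=6 f(6,6)=1
t=7: f(7,-5)=7 f(7,-3)=21 f(7,-1)=35 f(7,1)=35 f(7,3)=21 f(7,5)=7 f(7,7)=1
t=8: f(8,-6)=7 f(8,-4)=28 f(8,-2)=56 f(8,0)=70 f(8,2)=56 f(8,4)=28 f(8,6)=8 f(8,8)=1
t=9: f(9,-5)=35 f(9,-3)=84 f(9,-1)=126 f(9,1)=126 f(9,3)=84 f(9,5)=36 f(9,7)=9 f(9,9)=1
t=10: f(10,-6)=35 f(10,-4)=119 f(10,-2)=210 f(10,0)=252 f(10,2)=210 f(10,4)=120 f(10,6)=45 f(10,8)=10 f(10,10)=1
t=11: f(11,-5)=154 f(11,-3)=329 f(11,-1)=462 f(11,1)=462 f(11,3)=330 f(11,5)=165 f(11,7)=55 f(11,9)=11 f(11,11)=1
t=12: f(12,-6)=154 f(12,-4)=483 f(12,-2)=791 f(12,0)=924 f(12,2)=792 f(12,4)=495 f(12,6)=220 f(12,8)=66 f(12,10)=12 f(12,12)=1
t=13: f(13,-5)=637 f(13,-3)=1274 f(13,-1)=1715 f(13,1)=1716 f(13,3)=1287 f(13,5)=715 f(13,7)=286 f(13,9)=78 f(13,11)=13 f(13,13)=1
t=14: f(14,-6)=637 f(14,-4)=1911 f(14,-2)=2989 f(14,0)=3431 f(14,2)=3003 f(14,4)=2002 f(14,6)=1001 f(14,8)=364 f(14,10)=91 f(14,12)=14 f(14,14)=1
t=15: f(15,-5)=2548 f(15,-3)=4900 f(15,-1)=6420 f(15,1)=6434 f(15,3)=5005 f(15,5)=3003 f(15,7)=1365 f(15,9)=455 f(15,11)=105 f(15,13)=15 f(15,15)=1
t=16: f(16,-6)=2548 f(16,-4)=7448 f(16,-2)=11320 f(16,0)=12854 f(16,2)=11439 f(16,4)=8008 f(16,6)=4368 f(16,8)=1820 f(16,10)=560 f(16,12)=120 f(16,14)=16 f(16,16)=1
t=17: f(17,-5)=9996 f(17,-3)=18768 f(17,-1)=24174 f(17,1)=24293 f(17,3)=19447 f(17,5)=12376 f(17,7)=6188 f(17,9)=2380 f(17,11)=680 f(17,13)=136 f(17,15)=17 f(17,17)=1
t=18: f(18,-6)=9996 f(18,-4)=28764 f(18,-2)=42942 f(18,0)=48467 f(18,2)=43740 f(18,4)=31823 f(18,6)=18564 f(18,8)=8568 f(18,10)=3060 f(18,12)=816 f(18,14)=153 f(18,16)=18 f(18,18)=1
Σ_s f(18,s) = 236912
P = 236912/262144 = 14807/16384

Answer: 14807/16384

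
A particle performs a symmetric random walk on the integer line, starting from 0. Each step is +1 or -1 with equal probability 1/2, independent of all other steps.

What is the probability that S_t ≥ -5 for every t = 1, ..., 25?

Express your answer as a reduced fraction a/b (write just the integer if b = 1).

Answer: 3231615/4194304

Derivation:
Let f(t,s) = #length-t paths at position s with S_1..S_t all ≥ -5.
f(t,s) = f(t-1,s-1) + f(t-1,s+1) for s ≥ -5; f(t,s) = 0 for s < -5.
t=0: f(0,0)=1
t=1: f(1,-1)=1 f(1,1)=1
t=2: f(2,-2)=1 f(2,0)=2 f(2,2)=1
t=3: f(3,-3)=1 f(3,-1)=3 f(3,1)=3 f(3,3)=1
t=4: f(4,-4)=1 f(4,-2)=4 f(4,0)=6 f(4,2)=4 f(4,4)=1
t=5: f(5,-5)=1 f(5,-3)=5 f(5,-1)=10 f(5,1)=10 f(5,3)=5 f(5,5)=1
t=6: f(6,-4)=6 f(6,-2)=15 f(6,0)=20 f(6,2)=15 f(6,4)=6 f(6,6)=1
t=7: f(7,-5)=6 f(7,-3)=21 f(7,-1)=35 f(7,1)=35 f(7,3)=21 f(7,5)=7 f(7,7)=1
t=8: f(8,-4)=27 f(8,-2)=56 f(8,0)=70 f(8,2)=56 f(8,4)=28 f(8,6)=8 f(8,8)=1
t=9: f(9,-5)=27 f(9,-3)=83 f(9,-1)=126 f(9,1)=126 f(9,3)=84 f(9,5)=36 f(9,7)=9 f(9,9)=1
t=10: f(10,-4)=110 f(10,-2)=209 f(10,0)=252 f(10,2)=210 f(10,4)=120 f(10,6)=45 f(10,8)=10 f(10,10)=1
t=11: f(11,-5)=110 f(11,-3)=319 f(11,-1)=461 f(11,1)=462 f(11,3)=330 f(11,5)=165 f(11,7)=55 f(11,9)=11 f(11,11)=1
t=12: f(12,-4)=429 f(12,-2)=780 f(12,0)=923 f(12,2)=792 f(12,4)=495 f(12,6)=220 f(12,8)=66 f(12,10)=12 f(12,12)=1
t=13: f(13,-5)=429 f(13,-3)=1209 f(13,-1)=1703 f(13,1)=1715 f(13,3)=1287 f(13,5)=715 f(13,7)=286 f(13,9)=78 f(13,11)=13 f(13,13)=1
t=14: f(14,-4)=1638 f(14,-2)=2912 f(14,0)=3418 f(14,2)=3002 f(14,4)=2002 f(14,6)=1001 f(14,8)=364 f(14,10)=91 f(14,12)=14 f(14,14)=1
t=15: f(15,-5)=1638 f(15,-3)=4550 f(15,-1)=6330 f(15,1)=6420 f(15,3)=5004 f(15,5)=3003 f(15,7)=1365 f(15,9)=455 f(15,11)=105 f(15,13)=15 f(15,15)=1
t=16: f(16,-4)=6188 f(16,-2)=10880 f(16,0)=12750 f(16,2)=11424 f(16,4)=8007 f(16,6)=4368 f(16,8)=1820 f(16,10)=560 f(16,12)=120 f(16,14)=16 f(16,16)=1
t=17: f(17,-5)=6188 f(17,-3)=17068 f(17,-1)=23630 f(17,1)=24174 f(17,3)=19431 f(17,5)=12375 f(17,7)=6188 f(17,9)=2380 f(17,11)=680 f(17,13)=136 f(17,15)=17 f(17,17)=1
t=18: f(18,-4)=23256 f(18,-2)=40698 f(18,0)=47804 f(18,2)=43605 f(18,4)=31806 f(18,6)=18563 f(18,8)=8568 f(18,10)=3060 f(18,12)=816 f(18,14)=153 f(18,16)=18 f(18,18)=1
t=19: f(19,-5)=23256 f(19,-3)=63954 f(19,-1)=88502 f(19,1)=91409 f(19,3)=75411 f(19,5)=50369 f(19,7)=27131 f(19,9)=11628 f(19,11)=3876 f(19,13)=969 f(19,15)=171 f(19,17)=19 f(19,19)=1
t=20: f(20,-4)=87210 f(20,-2)=152456 f(20,0)=179911 f(20,2)=166820 f(20,4)=125780 f(20,6)=77500 f(20,8)=38759 f(20,10)=15504 f(20,12)=4845 f(20,14)=1140 f(20,16)=190 f(20,18)=20 f(20,20)=1
t=21: f(21,-5)=87210 f(21,-3)=239666 f(21,-1)=332367 f(21,1)=346731 f(21,3)=292600 f(21,5)=203280 f(21,7)=116259 f(21,9)=54263 f(21,11)=20349 f(21,13)=5985 f(21,15)=1330 f(21,17)=210 f(21,19)=21 f(21,21)=1
t=22: f(22,-4)=326876 f(22,-2)=572033 f(22,0)=679098 f(22,2)=639331 f(22,4)=495880 f(22,6)=319539 f(22,8)=170522 f(22,10)=74612 f(22,12)=26334 f(22,14)=7315 f(22,16)=1540 f(22,18)=231 f(22,20)=22 f(22,22)=1
t=23: f(23,-5)=326876 f(23,-3)=898909 f(23,-1)=1251131 f(23,1)=1318429 f(23,3)=1135211 f(23,5)=815419 f(23,7)=490061 f(23,9)=245134 f(23,11)=100946 f(23,13)=33649 f(23,15)=8855 f(23,17)=1771 f(23,19)=253 f(23,21)=23 f(23,23)=1
t=24: f(24,-4)=1225785 f(24,-2)=2150040 f(24,0)=2569560 f(24,2)=2453640 f(24,4)=1950630 f(24,6)=1305480 f(24,8)=735195 f(24,10)=346080 f(24,12)=134595 f(24,14)=42504 f(24,16)=10626 f(24,18)=2024 f(24,20)=276 f(24,22)=24 f(24,24)=1
t=25: f(25,-5)=1225785 f(25,-3)=3375825 f(25,-1)=4719600 f(25,1)=5023200 f(25,3)=4404270 f(25,5)=3256110 f(25,7)=2040675 f(25,9)=1081275 f(25,11)=480675 f(25,13)=177099 f(25,15)=53130 f(25,17)=12650 f(25,19)=2300 f(25,21)=300 f(25,23)=25 f(25,25)=1
Σ_s f(25,s) = 25852920
P = 25852920/33554432 = 3231615/4194304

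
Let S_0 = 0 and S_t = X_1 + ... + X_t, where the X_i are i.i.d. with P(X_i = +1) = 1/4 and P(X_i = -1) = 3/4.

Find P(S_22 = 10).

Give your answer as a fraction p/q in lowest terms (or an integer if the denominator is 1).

Answer: 54392877/17592186044416

Derivation:
To reach position 10 after 22 steps: need 16 steps of +1 and 6 steps of -1.
Number of such sequences: C(22,16) = 74613
Each has probability (1/4)^16 · (3/4)^6 = 729/17592186044416
P = 74613 · 729/17592186044416 = 54392877/17592186044416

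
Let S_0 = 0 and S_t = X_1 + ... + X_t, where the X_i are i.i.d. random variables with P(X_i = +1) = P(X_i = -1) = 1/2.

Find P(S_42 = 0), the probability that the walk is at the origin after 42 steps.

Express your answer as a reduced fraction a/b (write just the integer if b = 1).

To return to 0 after 42 steps: need exactly 21 steps of +1 and 21 of -1.
Favorable paths: C(42,21) = 538257874440
Total paths: 2^42 = 4398046511104
P = 538257874440/4398046511104 = 67282234305/549755813888

Answer: 67282234305/549755813888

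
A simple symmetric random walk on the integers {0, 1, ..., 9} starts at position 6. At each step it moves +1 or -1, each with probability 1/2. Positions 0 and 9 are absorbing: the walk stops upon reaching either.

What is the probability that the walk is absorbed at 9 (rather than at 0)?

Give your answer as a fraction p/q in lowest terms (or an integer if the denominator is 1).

Symmetric walk (p = 1/2): the harmonic-function argument gives P(hit 9 before 0 | start at 6) = a/N.
P = 6/9 = 2/3

Answer: 2/3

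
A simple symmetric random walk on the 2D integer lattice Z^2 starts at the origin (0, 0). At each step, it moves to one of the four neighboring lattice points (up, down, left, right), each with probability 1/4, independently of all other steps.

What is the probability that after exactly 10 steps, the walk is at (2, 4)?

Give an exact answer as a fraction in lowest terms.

Let h be the number of horizontal steps (so 10-h are vertical). To end at (2,4) need (h+2)/2 right-steps and ((10-h)+4)/2 up-steps.
Sum over h with 2 ≤ h ≤ 6, h ≡ 0 (mod 2), 10-h ≡ 0 (mod 2):
h=2: C(10,2)·C(2,2)·C(8,6) = 45·1·28 = 1260
h=4: C(10,4)·C(4,3)·C(6,5) = 210·4·6 = 5040
h=6: C(10,6)·C(6,4)·C(4,4) = 210·15·1 = 3150
Total favorable: 9450
Total paths: 4^10 = 1048576
P = 9450/1048576 = 4725/524288

Answer: 4725/524288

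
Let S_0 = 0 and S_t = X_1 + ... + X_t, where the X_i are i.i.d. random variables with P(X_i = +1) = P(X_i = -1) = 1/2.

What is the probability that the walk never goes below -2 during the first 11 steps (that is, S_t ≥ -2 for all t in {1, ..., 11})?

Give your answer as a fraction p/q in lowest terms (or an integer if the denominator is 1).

Let f(t,s) = #length-t paths at position s with S_1..S_t all ≥ -2.
f(t,s) = f(t-1,s-1) + f(t-1,s+1) for s ≥ -2; f(t,s) = 0 for s < -2.
t=0: f(0,0)=1
t=1: f(1,-1)=1 f(1,1)=1
t=2: f(2,-2)=1 f(2,0)=2 f(2,2)=1
t=3: f(3,-1)=3 f(3,1)=3 f(3,3)=1
t=4: f(4,-2)=3 f(4,0)=6 f(4,2)=4 f(4,4)=1
t=5: f(5,-1)=9 f(5,1)=10 f(5,3)=5 f(5,5)=1
t=6: f(6,-2)=9 f(6,0)=19 f(6,2)=15 f(6,4)=6 f(6,6)=1
t=7: f(7,-1)=28 f(7,1)=34 f(7,3)=21 f(7,5)=7 f(7,7)=1
t=8: f(8,-2)=28 f(8,0)=62 f(8,2)=55 f(8,4)=28 f(8,6)=8 f(8,8)=1
t=9: f(9,-1)=90 f(9,1)=117 f(9,3)=83 f(9,5)=36 f(9,7)=9 f(9,9)=1
t=10: f(10,-2)=90 f(10,0)=207 f(10,2)=200 f(10,4)=119 f(10,6)=45 f(10,8)=10 f(10,10)=1
t=11: f(11,-1)=297 f(11,1)=407 f(11,3)=319 f(11,5)=164 f(11,7)=55 f(11,9)=11 f(11,11)=1
Σ_s f(11,s) = 1254
P = 1254/2048 = 627/1024

Answer: 627/1024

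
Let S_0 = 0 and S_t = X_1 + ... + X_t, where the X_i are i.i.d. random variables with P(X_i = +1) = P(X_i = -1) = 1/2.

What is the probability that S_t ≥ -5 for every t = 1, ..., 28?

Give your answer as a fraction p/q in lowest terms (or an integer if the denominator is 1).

Let f(t,s) = #length-t paths at position s with S_1..S_t all ≥ -5.
f(t,s) = f(t-1,s-1) + f(t-1,s+1) for s ≥ -5; f(t,s) = 0 for s < -5.
t=0: f(0,0)=1
t=1: f(1,-1)=1 f(1,1)=1
t=2: f(2,-2)=1 f(2,0)=2 f(2,2)=1
t=3: f(3,-3)=1 f(3,-1)=3 f(3,1)=3 f(3,3)=1
t=4: f(4,-4)=1 f(4,-2)=4 f(4,0)=6 f(4,2)=4 f(4,4)=1
t=5: f(5,-5)=1 f(5,-3)=5 f(5,-1)=10 f(5,1)=10 f(5,3)=5 f(5,5)=1
t=6: f(6,-4)=6 f(6,-2)=15 f(6,0)=20 f(6,2)=15 f(6,4)=6 f(6,6)=1
t=7: f(7,-5)=6 f(7,-3)=21 f(7,-1)=35 f(7,1)=35 f(7,3)=21 f(7,5)=7 f(7,7)=1
t=8: f(8,-4)=27 f(8,-2)=56 f(8,0)=70 f(8,2)=56 f(8,4)=28 f(8,6)=8 f(8,8)=1
t=9: f(9,-5)=27 f(9,-3)=83 f(9,-1)=126 f(9,1)=126 f(9,3)=84 f(9,5)=36 f(9,7)=9 f(9,9)=1
t=10: f(10,-4)=110 f(10,-2)=209 f(10,0)=252 f(10,2)=210 f(10,4)=120 f(10,6)=45 f(10,8)=10 f(10,10)=1
t=11: f(11,-5)=110 f(11,-3)=319 f(11,-1)=461 f(11,1)=462 f(11,3)=330 f(11,5)=165 f(11,7)=55 f(11,9)=11 f(11,11)=1
t=12: f(12,-4)=429 f(12,-2)=780 f(12,0)=923 f(12,2)=792 f(12,4)=495 f(12,6)=220 f(12,8)=66 f(12,10)=12 f(12,12)=1
t=13: f(13,-5)=429 f(13,-3)=1209 f(13,-1)=1703 f(13,1)=1715 f(13,3)=1287 f(13,5)=715 f(13,7)=286 f(13,9)=78 f(13,11)=13 f(13,13)=1
t=14: f(14,-4)=1638 f(14,-2)=2912 f(14,0)=3418 f(14,2)=3002 f(14,4)=2002 f(14,6)=1001 f(14,8)=364 f(14,10)=91 f(14,12)=14 f(14,14)=1
t=15: f(15,-5)=1638 f(15,-3)=4550 f(15,-1)=6330 f(15,1)=6420 f(15,3)=5004 f(15,5)=3003 f(15,7)=1365 f(15,9)=455 f(15,11)=105 f(15,13)=15 f(15,15)=1
t=16: f(16,-4)=6188 f(16,-2)=10880 f(16,0)=12750 f(16,2)=11424 f(16,4)=8007 f(16,6)=4368 f(16,8)=1820 f(16,10)=560 f(16,12)=120 f(16,14)=16 f(16,16)=1
t=17: f(17,-5)=6188 f(17,-3)=17068 f(17,-1)=23630 f(17,1)=24174 f(17,3)=19431 f(17,5)=12375 f(17,7)=6188 f(17,9)=2380 f(17,11)=680 f(17,13)=136 f(17,15)=17 f(17,17)=1
t=18: f(18,-4)=23256 f(18,-2)=40698 f(18,0)=47804 f(18,2)=43605 f(18,4)=31806 f(18,6)=18563 f(18,8)=8568 f(18,10)=3060 f(18,12)=816 f(18,14)=153 f(18,16)=18 f(18,18)=1
t=19: f(19,-5)=23256 f(19,-3)=63954 f(19,-1)=88502 f(19,1)=91409 f(19,3)=75411 f(19,5)=50369 f(19,7)=27131 f(19,9)=11628 f(19,11)=3876 f(19,13)=969 f(19,15)=171 f(19,17)=19 f(19,19)=1
t=20: f(20,-4)=87210 f(20,-2)=152456 f(20,0)=179911 f(20,2)=166820 f(20,4)=125780 f(20,6)=77500 f(20,8)=38759 f(20,10)=15504 f(20,12)=4845 f(20,14)=1140 f(20,16)=190 f(20,18)=20 f(20,20)=1
t=21: f(21,-5)=87210 f(21,-3)=239666 f(21,-1)=332367 f(21,1)=346731 f(21,3)=292600 f(21,5)=203280 f(21,7)=116259 f(21,9)=54263 f(21,11)=20349 f(21,13)=5985 f(21,15)=1330 f(21,17)=210 f(21,19)=21 f(21,21)=1
t=22: f(22,-4)=326876 f(22,-2)=572033 f(22,0)=679098 f(22,2)=639331 f(22,4)=495880 f(22,6)=319539 f(22,8)=170522 f(22,10)=74612 f(22,12)=26334 f(22,14)=7315 f(22,16)=1540 f(22,18)=231 f(22,20)=22 f(22,22)=1
t=23: f(23,-5)=326876 f(23,-3)=898909 f(23,-1)=1251131 f(23,1)=1318429 f(23,3)=1135211 f(23,5)=815419 f(23,7)=490061 f(23,9)=245134 f(23,11)=100946 f(23,13)=33649 f(23,15)=8855 f(23,17)=1771 f(23,19)=253 f(23,21)=23 f(23,23)=1
t=24: f(24,-4)=1225785 f(24,-2)=2150040 f(24,0)=2569560 f(24,2)=2453640 f(24,4)=1950630 f(24,6)=1305480 f(24,8)=735195 f(24,10)=346080 f(24,12)=134595 f(24,14)=42504 f(24,16)=10626 f(24,18)=2024 f(24,20)=276 f(24,22)=24 f(24,24)=1
t=25: f(25,-5)=1225785 f(25,-3)=3375825 f(25,-1)=4719600 f(25,1)=5023200 f(25,3)=4404270 f(25,5)=3256110 f(25,7)=2040675 f(25,9)=1081275 f(25,11)=480675 f(25,13)=177099 f(25,15)=53130 f(25,17)=12650 f(25,19)=2300 f(25,21)=300 f(25,23)=25 f(25,25)=1
t=26: f(26,-4)=4601610 f(26,-2)=8095425 f(26,0)=9742800 f(26,2)=9427470 f(26,4)=7660380 f(26,6)=5296785 f(26,8)=3121950 f(26,10)=1561950 f(26,12)=657774 f(26,14)=230229 f(26,16)=65780 f(26,18)=14950 f(26,20)=2600 f(26,22)=325 f(26,24)=26 f(26,26)=1
t=27: f(27,-5)=4601610 f(27,-3)=12697035 f(27,-1)=17838225 f(27,1)=19170270 f(27,3)=17087850 f(27,5)=12957165 f(27,7)=8418735 f(27,9)=4683900 f(27,11)=2219724 f(27,13)=888003 f(27,15)=296009 f(27,17)=80730 f(27,19)=17550 f(27,21)=2925 f(27,23)=351 f(27,25)=27 f(27,27)=1
t=28: f(28,-4)=17298645 f(28,-2)=30535260 f(28,0)=37008495 f(28,2)=36258120 f(28,4)=30045015 f(28,6)=21375900 f(28,8)=13102635 f(28,10)=6903624 f(28,12)=3107727 f(28,14)=1184012 f(28,16)=376739 f(28,18)=98280 f(28,20)=20475 f(28,22)=3276 f(28,24)=378 f(28,26)=28 f(28,28)=1
Σ_s f(28,s) = 197318610
P = 197318610/268435456 = 98659305/134217728

Answer: 98659305/134217728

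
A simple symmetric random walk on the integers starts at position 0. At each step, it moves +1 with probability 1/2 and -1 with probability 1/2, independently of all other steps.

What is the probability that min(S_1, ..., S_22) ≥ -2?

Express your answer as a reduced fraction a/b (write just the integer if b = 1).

Answer: 499681/1048576

Derivation:
Let f(t,s) = #length-t paths at position s with S_1..S_t all ≥ -2.
f(t,s) = f(t-1,s-1) + f(t-1,s+1) for s ≥ -2; f(t,s) = 0 for s < -2.
t=0: f(0,0)=1
t=1: f(1,-1)=1 f(1,1)=1
t=2: f(2,-2)=1 f(2,0)=2 f(2,2)=1
t=3: f(3,-1)=3 f(3,1)=3 f(3,3)=1
t=4: f(4,-2)=3 f(4,0)=6 f(4,2)=4 f(4,4)=1
t=5: f(5,-1)=9 f(5,1)=10 f(5,3)=5 f(5,5)=1
t=6: f(6,-2)=9 f(6,0)=19 f(6,2)=15 f(6,4)=6 f(6,6)=1
t=7: f(7,-1)=28 f(7,1)=34 f(7,3)=21 f(7,5)=7 f(7,7)=1
t=8: f(8,-2)=28 f(8,0)=62 f(8,2)=55 f(8,4)=28 f(8,6)=8 f(8,8)=1
t=9: f(9,-1)=90 f(9,1)=117 f(9,3)=83 f(9,5)=36 f(9,7)=9 f(9,9)=1
t=10: f(10,-2)=90 f(10,0)=207 f(10,2)=200 f(10,4)=119 f(10,6)=45 f(10,8)=10 f(10,10)=1
t=11: f(11,-1)=297 f(11,1)=407 f(11,3)=319 f(11,5)=164 f(11,7)=55 f(11,9)=11 f(11,11)=1
t=12: f(12,-2)=297 f(12,0)=704 f(12,2)=726 f(12,4)=483 f(12,6)=219 f(12,8)=66 f(12,10)=12 f(12,12)=1
t=13: f(13,-1)=1001 f(13,1)=1430 f(13,3)=1209 f(13,5)=702 f(13,7)=285 f(13,9)=78 f(13,11)=13 f(13,13)=1
t=14: f(14,-2)=1001 f(14,0)=2431 f(14,2)=2639 f(14,4)=1911 f(14,6)=987 f(14,8)=363 f(14,10)=91 f(14,12)=14 f(14,14)=1
t=15: f(15,-1)=3432 f(15,1)=5070 f(15,3)=4550 f(15,5)=2898 f(15,7)=1350 f(15,9)=454 f(15,11)=105 f(15,13)=15 f(15,15)=1
t=16: f(16,-2)=3432 f(16,0)=8502 f(16,2)=9620 f(16,4)=7448 f(16,6)=4248 f(16,8)=1804 f(16,10)=559 f(16,12)=120 f(16,14)=16 f(16,16)=1
t=17: f(17,-1)=11934 f(17,1)=18122 f(17,3)=17068 f(17,5)=11696 f(17,7)=6052 f(17,9)=2363 f(17,11)=679 f(17,13)=136 f(17,15)=17 f(17,17)=1
t=18: f(18,-2)=11934 f(18,0)=30056 f(18,2)=35190 f(18,4)=28764 f(18,6)=17748 f(18,8)=8415 f(18,10)=3042 f(18,12)=815 f(18,14)=153 f(18,16)=18 f(18,18)=1
t=19: f(19,-1)=41990 f(19,1)=65246 f(19,3)=63954 f(19,5)=46512 f(19,7)=26163 f(19,9)=11457 f(19,11)=3857 f(19,13)=968 f(19,15)=171 f(19,17)=19 f(19,19)=1
t=20: f(20,-2)=41990 f(20,0)=107236 f(20,2)=129200 f(20,4)=110466 f(20,6)=72675 f(20,8)=37620 f(20,10)=15314 f(20,12)=4825 f(20,14)=1139 f(20,16)=190 f(20,18)=20 f(20,20)=1
t=21: f(21,-1)=149226 f(21,1)=236436 f(21,3)=239666 f(21,5)=183141 f(21,7)=110295 f(21,9)=52934 f(21,11)=20139 f(21,13)=5964 f(21,15)=1329 f(21,17)=210 f(21,19)=21 f(21,21)=1
t=22: f(22,-2)=149226 f(22,0)=385662 f(22,2)=476102 f(22,4)=422807 f(22,6)=293436 f(22,8)=163229 f(22,10)=73073 f(22,12)=26103 f(22,14)=7293 f(22,16)=1539 f(22,18)=231 f(22,20)=22 f(22,22)=1
Σ_s f(22,s) = 1998724
P = 1998724/4194304 = 499681/1048576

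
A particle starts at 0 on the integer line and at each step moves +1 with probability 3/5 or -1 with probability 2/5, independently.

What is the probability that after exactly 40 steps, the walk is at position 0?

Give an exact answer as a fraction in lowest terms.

To be at 0 after 40 steps: need exactly 20 steps of +1 and 20 of -1.
Number of such sequences: C(40,20) = 137846528820
Each has probability (3/5)^20 · (2/5)^20 = 3656158440062976/9094947017729282379150390625
P = 137846528820 · 3656158440062976/9094947017729282379150390625 = 100797749955725452759793664/1818989403545856475830078125

Answer: 100797749955725452759793664/1818989403545856475830078125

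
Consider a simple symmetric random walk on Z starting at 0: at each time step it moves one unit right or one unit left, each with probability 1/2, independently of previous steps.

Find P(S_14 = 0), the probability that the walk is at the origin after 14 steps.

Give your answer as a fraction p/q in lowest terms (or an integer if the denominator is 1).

Answer: 429/2048

Derivation:
To return to 0 after 14 steps: need exactly 7 steps of +1 and 7 of -1.
Favorable paths: C(14,7) = 3432
Total paths: 2^14 = 16384
P = 3432/16384 = 429/2048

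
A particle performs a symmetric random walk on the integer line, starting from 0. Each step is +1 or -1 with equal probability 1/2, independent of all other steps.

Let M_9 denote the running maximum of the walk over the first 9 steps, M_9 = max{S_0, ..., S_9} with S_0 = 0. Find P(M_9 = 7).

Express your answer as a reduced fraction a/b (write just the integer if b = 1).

Answer: 9/512

Derivation:
Let M_9 = max(S_0,...,S_9). Use the reflection principle: for j ≥ 1, #{paths with M_9 ≥ j} = #{S_9 ≥ j} + #{S_9 ≥ j+1}.
By reflection, #{M_9 ≥ 7} = #{S_9 ≥ 7} + #{S_9 ≥ 8} = 10 + 1 = 11.
#{M_9 ≥ 8} = #{S_9 ≥ 8} + #{S_9 ≥ 9} = 1 + 1 = 2.
#{M_9 = 7} = 11 - 2 = 9.
P(M_9 = 7) = 9/512 = 9/512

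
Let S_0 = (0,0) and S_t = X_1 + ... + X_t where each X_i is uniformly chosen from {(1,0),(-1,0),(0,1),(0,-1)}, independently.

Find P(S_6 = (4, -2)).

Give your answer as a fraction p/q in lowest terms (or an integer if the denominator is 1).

Answer: 15/4096

Derivation:
Let h be the number of horizontal steps (so 6-h are vertical). To end at (4,-2) need (h+4)/2 right-steps and ((6-h)-2)/2 up-steps.
Sum over h with 4 ≤ h ≤ 4, h ≡ 0 (mod 2), 6-h ≡ 0 (mod 2):
h=4: C(6,4)·C(4,4)·C(2,0) = 15·1·1 = 15
Total favorable: 15
Total paths: 4^6 = 4096
P = 15/4096 = 15/4096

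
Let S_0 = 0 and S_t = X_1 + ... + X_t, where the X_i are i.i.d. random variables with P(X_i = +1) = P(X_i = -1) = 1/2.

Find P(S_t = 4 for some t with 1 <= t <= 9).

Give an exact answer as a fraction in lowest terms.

Count via complement. Let g(t,s) = #length-t paths at position s with S_1..S_t all ≠ 4.
g(t,s) = g(t-1,s-1) + g(t-1,s+1) for s ≠ 4; g(t,4) = 0.
t=0: g(0,0)=1
t=1: g(1,-1)=1 g(1,1)=1
t=2: g(2,-2)=1 g(2,0)=2 g(2,2)=1
t=3: g(3,-3)=1 g(3,-1)=3 g(3,1)=3 g(3,3)=1
t=4: g(4,-4)=1 g(4,-2)=4 g(4,0)=6 g(4,2)=4
t=5: g(5,-5)=1 g(5,-3)=5 g(5,-1)=10 g(5,1)=10 g(5,3)=4
t=6: g(6,-6)=1 g(6,-4)=6 g(6,-2)=15 g(6,0)=20 g(6,2)=14
t=7: g(7,-7)=1 g(7,-5)=7 g(7,-3)=21 g(7,-1)=35 g(7,1)=34 g(7,3)=14
t=8: g(8,-8)=1 g(8,-6)=8 g(8,-4)=28 g(8,-2)=56 g(8,0)=69 g(8,2)=48
t=9: g(9,-9)=1 g(9,-7)=9 g(9,-5)=36 g(9,-3)=84 g(9,-1)=125 g(9,1)=117 g(9,3)=48
Paths never hitting 4: Σ_s g(9,s) = 420
Paths hitting 4: 2^9 - 420 = 92
P = 92/512 = 23/128

Answer: 23/128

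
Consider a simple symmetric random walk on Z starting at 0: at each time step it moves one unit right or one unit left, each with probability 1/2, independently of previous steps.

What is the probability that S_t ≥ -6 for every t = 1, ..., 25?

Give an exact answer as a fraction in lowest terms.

Let f(t,s) = #length-t paths at position s with S_1..S_t all ≥ -6.
f(t,s) = f(t-1,s-1) + f(t-1,s+1) for s ≥ -6; f(t,s) = 0 for s < -6.
t=0: f(0,0)=1
t=1: f(1,-1)=1 f(1,1)=1
t=2: f(2,-2)=1 f(2,0)=2 f(2,2)=1
t=3: f(3,-3)=1 f(3,-1)=3 f(3,1)=3 f(3,3)=1
t=4: f(4,-4)=1 f(4,-2)=4 f(4,0)=6 f(4,2)=4 f(4,4)=1
t=5: f(5,-5)=1 f(5,-3)=5 f(5,-1)=10 f(5,1)=10 f(5,3)=5 f(5,5)=1
t=6: f(6,-6)=1 f(6,-4)=6 f(6,-2)=15 f(6,0)=20 f(6,2)=15 f(6,4)=6 f(6,6)=1
t=7: f(7,-5)=7 f(7,-3)=21 f(7,-1)=35 f(7,1)=35 f(7,3)=21 f(7,5)=7 f(7,7)=1
t=8: f(8,-6)=7 f(8,-4)=28 f(8,-2)=56 f(8,0)=70 f(8,2)=56 f(8,4)=28 f(8,6)=8 f(8,8)=1
t=9: f(9,-5)=35 f(9,-3)=84 f(9,-1)=126 f(9,1)=126 f(9,3)=84 f(9,5)=36 f(9,7)=9 f(9,9)=1
t=10: f(10,-6)=35 f(10,-4)=119 f(10,-2)=210 f(10,0)=252 f(10,2)=210 f(10,4)=120 f(10,6)=45 f(10,8)=10 f(10,10)=1
t=11: f(11,-5)=154 f(11,-3)=329 f(11,-1)=462 f(11,1)=462 f(11,3)=330 f(11,5)=165 f(11,7)=55 f(11,9)=11 f(11,11)=1
t=12: f(12,-6)=154 f(12,-4)=483 f(12,-2)=791 f(12,0)=924 f(12,2)=792 f(12,4)=495 f(12,6)=220 f(12,8)=66 f(12,10)=12 f(12,12)=1
t=13: f(13,-5)=637 f(13,-3)=1274 f(13,-1)=1715 f(13,1)=1716 f(13,3)=1287 f(13,5)=715 f(13,7)=286 f(13,9)=78 f(13,11)=13 f(13,13)=1
t=14: f(14,-6)=637 f(14,-4)=1911 f(14,-2)=2989 f(14,0)=3431 f(14,2)=3003 f(14,4)=2002 f(14,6)=1001 f(14,8)=364 f(14,10)=91 f(14,12)=14 f(14,14)=1
t=15: f(15,-5)=2548 f(15,-3)=4900 f(15,-1)=6420 f(15,1)=6434 f(15,3)=5005 f(15,5)=3003 f(15,7)=1365 f(15,9)=455 f(15,11)=105 f(15,13)=15 f(15,15)=1
t=16: f(16,-6)=2548 f(16,-4)=7448 f(16,-2)=11320 f(16,0)=12854 f(16,2)=11439 f(16,4)=8008 f(16,6)=4368 f(16,8)=1820 f(16,10)=560 f(16,12)=120 f(16,14)=16 f(16,16)=1
t=17: f(17,-5)=9996 f(17,-3)=18768 f(17,-1)=24174 f(17,1)=24293 f(17,3)=19447 f(17,5)=12376 f(17,7)=6188 f(17,9)=2380 f(17,11)=680 f(17,13)=136 f(17,15)=17 f(17,17)=1
t=18: f(18,-6)=9996 f(18,-4)=28764 f(18,-2)=42942 f(18,0)=48467 f(18,2)=43740 f(18,4)=31823 f(18,6)=18564 f(18,8)=8568 f(18,10)=3060 f(18,12)=816 f(18,14)=153 f(18,16)=18 f(18,18)=1
t=19: f(19,-5)=38760 f(19,-3)=71706 f(19,-1)=91409 f(19,1)=92207 f(19,3)=75563 f(19,5)=50387 f(19,7)=27132 f(19,9)=11628 f(19,11)=3876 f(19,13)=969 f(19,15)=171 f(19,17)=19 f(19,19)=1
t=20: f(20,-6)=38760 f(20,-4)=110466 f(20,-2)=163115 f(20,0)=183616 f(20,2)=167770 f(20,4)=125950 f(20,6)=77519 f(20,8)=38760 f(20,10)=15504 f(20,12)=4845 f(20,14)=1140 f(20,16)=190 f(20,18)=20 f(20,20)=1
t=21: f(21,-5)=149226 f(21,-3)=273581 f(21,-1)=346731 f(21,1)=351386 f(21,3)=293720 f(21,5)=203469 f(21,7)=116279 f(21,9)=54264 f(21,11)=20349 f(21,13)=5985 f(21,15)=1330 f(21,17)=210 f(21,19)=21 f(21,21)=1
t=22: f(22,-6)=149226 f(22,-4)=422807 f(22,-2)=620312 f(22,0)=698117 f(22,2)=645106 f(22,4)=497189 f(22,6)=319748 f(22,8)=170543 f(22,10)=74613 f(22,12)=26334 f(22,14)=7315 f(22,16)=1540 f(22,18)=231 f(22,20)=22 f(22,22)=1
t=23: f(23,-5)=572033 f(23,-3)=1043119 f(23,-1)=1318429 f(23,1)=1343223 f(23,3)=1142295 f(23,5)=816937 f(23,7)=490291 f(23,9)=245156 f(23,11)=100947 f(23,13)=33649 f(23,15)=8855 f(23,17)=1771 f(23,19)=253 f(23,21)=23 f(23,23)=1
t=24: f(24,-6)=572033 f(24,-4)=1615152 f(24,-2)=2361548 f(24,0)=2661652 f(24,2)=2485518 f(24,4)=1959232 f(24,6)=1307228 f(24,8)=735447 f(24,10)=346103 f(24,12)=134596 f(24,14)=42504 f(24,16)=10626 f(24,18)=2024 f(24,20)=276 f(24,22)=24 f(24,24)=1
t=25: f(25,-5)=2187185 f(25,-3)=3976700 f(25,-1)=5023200 f(25,1)=5147170 f(25,3)=4444750 f(25,5)=3266460 f(25,7)=2042675 f(25,9)=1081550 f(25,11)=480699 f(25,13)=177100 f(25,15)=53130 f(25,17)=12650 f(25,19)=2300 f(25,21)=300 f(25,23)=25 f(25,25)=1
Σ_s f(25,s) = 27895895
P = 27895895/33554432 = 27895895/33554432

Answer: 27895895/33554432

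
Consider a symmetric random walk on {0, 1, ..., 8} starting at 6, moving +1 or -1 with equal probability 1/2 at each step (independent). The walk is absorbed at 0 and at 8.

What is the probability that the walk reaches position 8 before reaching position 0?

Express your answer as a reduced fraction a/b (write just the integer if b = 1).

Answer: 3/4

Derivation:
Symmetric walk (p = 1/2): the harmonic-function argument gives P(hit 8 before 0 | start at 6) = a/N.
P = 6/8 = 3/4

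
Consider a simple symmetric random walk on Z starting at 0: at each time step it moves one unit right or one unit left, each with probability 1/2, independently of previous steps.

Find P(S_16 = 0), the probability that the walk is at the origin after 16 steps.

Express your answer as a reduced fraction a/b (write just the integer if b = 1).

To return to 0 after 16 steps: need exactly 8 steps of +1 and 8 of -1.
Favorable paths: C(16,8) = 12870
Total paths: 2^16 = 65536
P = 12870/65536 = 6435/32768

Answer: 6435/32768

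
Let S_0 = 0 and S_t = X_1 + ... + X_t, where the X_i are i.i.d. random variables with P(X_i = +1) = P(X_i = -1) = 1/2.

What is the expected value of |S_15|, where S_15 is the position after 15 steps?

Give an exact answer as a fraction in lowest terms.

Answer: 6435/2048

Derivation:
S_15 takes values m ≡ 1 (mod 2) with |m| ≤ 15; P(S_15=m) = C(15,(15+m)/2)/2^15.
Total paths: 2^15 = 32768
Distribution: P(S=-15)=1/32768, P(S=-13)=15/32768, P(S=-11)=105/32768, P(S=-9)=455/32768, P(S=-7)=1365/32768, P(S=-5)=3003/32768, P(S=-3)=5005/32768, P(S=-1)=6435/32768, P(S=1)=6435/32768, P(S=3)=5005/32768, P(S=5)=3003/32768, P(S=7)=1365/32768, P(S=9)=455/32768, P(S=11)=105/32768, P(S=13)=15/32768, P(S=15)=1/32768
E[|S_15|] = Σ_m |m|·P(S_15=m) = 102960/32768 = 6435/2048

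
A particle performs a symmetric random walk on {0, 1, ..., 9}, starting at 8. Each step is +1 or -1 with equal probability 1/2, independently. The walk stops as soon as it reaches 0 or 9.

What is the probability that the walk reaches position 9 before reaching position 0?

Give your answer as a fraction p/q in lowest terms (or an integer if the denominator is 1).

Symmetric walk (p = 1/2): the harmonic-function argument gives P(hit 9 before 0 | start at 8) = a/N.
P = 8/9 = 8/9

Answer: 8/9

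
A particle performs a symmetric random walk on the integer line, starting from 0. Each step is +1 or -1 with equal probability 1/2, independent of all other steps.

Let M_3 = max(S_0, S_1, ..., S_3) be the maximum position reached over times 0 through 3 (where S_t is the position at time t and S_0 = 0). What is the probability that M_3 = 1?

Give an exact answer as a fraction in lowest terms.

Answer: 3/8

Derivation:
Let M_3 = max(S_0,...,S_3). Use the reflection principle: for j ≥ 1, #{paths with M_3 ≥ j} = #{S_3 ≥ j} + #{S_3 ≥ j+1}.
By reflection, #{M_3 ≥ 1} = #{S_3 ≥ 1} + #{S_3 ≥ 2} = 4 + 1 = 5.
#{M_3 ≥ 2} = #{S_3 ≥ 2} + #{S_3 ≥ 3} = 1 + 1 = 2.
#{M_3 = 1} = 5 - 2 = 3.
P(M_3 = 1) = 3/8 = 3/8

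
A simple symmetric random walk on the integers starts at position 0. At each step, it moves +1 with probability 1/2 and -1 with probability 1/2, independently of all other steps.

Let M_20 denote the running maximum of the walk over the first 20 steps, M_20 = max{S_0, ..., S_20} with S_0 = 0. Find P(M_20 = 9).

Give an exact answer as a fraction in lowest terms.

Answer: 969/65536

Derivation:
Let M_20 = max(S_0,...,S_20). Use the reflection principle: for j ≥ 1, #{paths with M_20 ≥ j} = #{S_20 ≥ j} + #{S_20 ≥ j+1}.
By reflection, #{M_20 ≥ 9} = #{S_20 ≥ 9} + #{S_20 ≥ 10} = 21700 + 21700 = 43400.
#{M_20 ≥ 10} = #{S_20 ≥ 10} + #{S_20 ≥ 11} = 21700 + 6196 = 27896.
#{M_20 = 9} = 43400 - 27896 = 15504.
P(M_20 = 9) = 15504/1048576 = 969/65536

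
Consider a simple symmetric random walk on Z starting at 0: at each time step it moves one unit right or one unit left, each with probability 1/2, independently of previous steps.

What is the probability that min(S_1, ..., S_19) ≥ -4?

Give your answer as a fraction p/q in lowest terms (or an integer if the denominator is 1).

Answer: 96577/131072

Derivation:
Let f(t,s) = #length-t paths at position s with S_1..S_t all ≥ -4.
f(t,s) = f(t-1,s-1) + f(t-1,s+1) for s ≥ -4; f(t,s) = 0 for s < -4.
t=0: f(0,0)=1
t=1: f(1,-1)=1 f(1,1)=1
t=2: f(2,-2)=1 f(2,0)=2 f(2,2)=1
t=3: f(3,-3)=1 f(3,-1)=3 f(3,1)=3 f(3,3)=1
t=4: f(4,-4)=1 f(4,-2)=4 f(4,0)=6 f(4,2)=4 f(4,4)=1
t=5: f(5,-3)=5 f(5,-1)=10 f(5,1)=10 f(5,3)=5 f(5,5)=1
t=6: f(6,-4)=5 f(6,-2)=15 f(6,0)=20 f(6,2)=15 f(6,4)=6 f(6,6)=1
t=7: f(7,-3)=20 f(7,-1)=35 f(7,1)=35 f(7,3)=21 f(7,5)=7 f(7,7)=1
t=8: f(8,-4)=20 f(8,-2)=55 f(8,0)=70 f(8,2)=56 f(8,4)=28 f(8,6)=8 f(8,8)=1
t=9: f(9,-3)=75 f(9,-1)=125 f(9,1)=126 f(9,3)=84 f(9,5)=36 f(9,7)=9 f(9,9)=1
t=10: f(10,-4)=75 f(10,-2)=200 f(10,0)=251 f(10,2)=210 f(10,4)=120 f(10,6)=45 f(10,8)=10 f(10,10)=1
t=11: f(11,-3)=275 f(11,-1)=451 f(11,1)=461 f(11,3)=330 f(11,5)=165 f(11,7)=55 f(11,9)=11 f(11,11)=1
t=12: f(12,-4)=275 f(12,-2)=726 f(12,0)=912 f(12,2)=791 f(12,4)=495 f(12,6)=220 f(12,8)=66 f(12,10)=12 f(12,12)=1
t=13: f(13,-3)=1001 f(13,-1)=1638 f(13,1)=1703 f(13,3)=1286 f(13,5)=715 f(13,7)=286 f(13,9)=78 f(13,11)=13 f(13,13)=1
t=14: f(14,-4)=1001 f(14,-2)=2639 f(14,0)=3341 f(14,2)=2989 f(14,4)=2001 f(14,6)=1001 f(14,8)=364 f(14,10)=91 f(14,12)=14 f(14,14)=1
t=15: f(15,-3)=3640 f(15,-1)=5980 f(15,1)=6330 f(15,3)=4990 f(15,5)=3002 f(15,7)=1365 f(15,9)=455 f(15,11)=105 f(15,13)=15 f(15,15)=1
t=16: f(16,-4)=3640 f(16,-2)=9620 f(16,0)=12310 f(16,2)=11320 f(16,4)=7992 f(16,6)=4367 f(16,8)=1820 f(16,10)=560 f(16,12)=120 f(16,14)=16 f(16,16)=1
t=17: f(17,-3)=13260 f(17,-1)=21930 f(17,1)=23630 f(17,3)=19312 f(17,5)=12359 f(17,7)=6187 f(17,9)=2380 f(17,11)=680 f(17,13)=136 f(17,15)=17 f(17,17)=1
t=18: f(18,-4)=13260 f(18,-2)=35190 f(18,0)=45560 f(18,2)=42942 f(18,4)=31671 f(18,6)=18546 f(18,8)=8567 f(18,10)=3060 f(18,12)=816 f(18,14)=153 f(18,16)=18 f(18,18)=1
t=19: f(19,-3)=48450 f(19,-1)=80750 f(19,1)=88502 f(19,3)=74613 f(19,5)=50217 f(19,7)=27113 f(19,9)=11627 f(19,11)=3876 f(19,13)=969 f(19,15)=171 f(19,17)=19 f(19,19)=1
Σ_s f(19,s) = 386308
P = 386308/524288 = 96577/131072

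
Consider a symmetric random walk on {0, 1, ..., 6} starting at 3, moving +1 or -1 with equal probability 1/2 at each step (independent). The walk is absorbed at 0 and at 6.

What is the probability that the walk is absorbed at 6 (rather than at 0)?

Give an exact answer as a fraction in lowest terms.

Symmetric walk (p = 1/2): the harmonic-function argument gives P(hit 6 before 0 | start at 3) = a/N.
P = 3/6 = 1/2

Answer: 1/2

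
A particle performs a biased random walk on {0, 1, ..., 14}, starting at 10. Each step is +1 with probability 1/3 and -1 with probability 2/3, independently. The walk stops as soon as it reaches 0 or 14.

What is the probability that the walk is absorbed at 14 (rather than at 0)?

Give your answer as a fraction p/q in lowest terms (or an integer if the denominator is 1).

Biased walk: p = 1/3, q = 2/3, r = q/p = 2
Gambler's ruin: P(hit 14 before 0 | start at 10) = (1 - r^a)/(1 - r^N)
r^10 = 1024; r^14 = 16384
P = (1 - 1024) / (1 - 16384) = -1023 / -16383 = 341/5461

Answer: 341/5461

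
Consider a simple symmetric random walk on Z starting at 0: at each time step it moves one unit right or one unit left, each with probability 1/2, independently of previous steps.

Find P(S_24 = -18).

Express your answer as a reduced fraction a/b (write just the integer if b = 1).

Answer: 253/2097152

Derivation:
To reach position -18 after 24 steps: need 3 steps of +1 and 21 of -1.
Favorable paths: C(24,3) = 2024
Total paths: 2^24 = 16777216
P = 2024/16777216 = 253/2097152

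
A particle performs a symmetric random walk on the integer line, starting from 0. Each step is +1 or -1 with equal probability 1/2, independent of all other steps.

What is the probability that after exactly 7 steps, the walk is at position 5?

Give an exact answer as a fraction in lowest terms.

Answer: 7/128

Derivation:
To reach position 5 after 7 steps: need 6 steps of +1 and 1 of -1.
Favorable paths: C(7,6) = 7
Total paths: 2^7 = 128
P = 7/128 = 7/128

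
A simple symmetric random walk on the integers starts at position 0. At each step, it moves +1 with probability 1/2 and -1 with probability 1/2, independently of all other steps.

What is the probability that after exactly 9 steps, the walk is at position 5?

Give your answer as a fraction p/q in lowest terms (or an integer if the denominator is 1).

To reach position 5 after 9 steps: need 7 steps of +1 and 2 of -1.
Favorable paths: C(9,7) = 36
Total paths: 2^9 = 512
P = 36/512 = 9/128

Answer: 9/128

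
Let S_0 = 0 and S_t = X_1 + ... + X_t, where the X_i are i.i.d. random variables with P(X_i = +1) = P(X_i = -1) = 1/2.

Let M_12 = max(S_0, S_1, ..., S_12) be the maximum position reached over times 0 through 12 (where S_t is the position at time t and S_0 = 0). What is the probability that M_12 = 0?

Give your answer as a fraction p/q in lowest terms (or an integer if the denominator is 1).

Answer: 231/1024

Derivation:
Let M_12 = max(S_0,...,S_12). Use the reflection principle: for j ≥ 1, #{paths with M_12 ≥ j} = #{S_12 ≥ j} + #{S_12 ≥ j+1}.
P(M_12 ≥ 0) = 1 since S_0 = 0, so #{M_12 ≥ 0} = 4096.
#{M_12 ≥ 1} = #{S_12 ≥ 1} + #{S_12 ≥ 2} = 1586 + 1586 = 3172.
#{M_12 = 0} = 4096 - 3172 = 924.
P(M_12 = 0) = 924/4096 = 231/1024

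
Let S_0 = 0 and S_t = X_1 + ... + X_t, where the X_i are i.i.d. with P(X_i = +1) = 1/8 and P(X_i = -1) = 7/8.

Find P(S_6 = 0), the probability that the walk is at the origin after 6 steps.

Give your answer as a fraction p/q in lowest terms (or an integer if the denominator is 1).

Answer: 1715/65536

Derivation:
To be at 0 after 6 steps: need exactly 3 steps of +1 and 3 of -1.
Number of such sequences: C(6,3) = 20
Each has probability (1/8)^3 · (7/8)^3 = 343/262144
P = 20 · 343/262144 = 1715/65536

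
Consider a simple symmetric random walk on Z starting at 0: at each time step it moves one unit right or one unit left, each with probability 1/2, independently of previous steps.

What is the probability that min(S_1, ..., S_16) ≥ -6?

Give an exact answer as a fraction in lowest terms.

Let f(t,s) = #length-t paths at position s with S_1..S_t all ≥ -6.
f(t,s) = f(t-1,s-1) + f(t-1,s+1) for s ≥ -6; f(t,s) = 0 for s < -6.
t=0: f(0,0)=1
t=1: f(1,-1)=1 f(1,1)=1
t=2: f(2,-2)=1 f(2,0)=2 f(2,2)=1
t=3: f(3,-3)=1 f(3,-1)=3 f(3,1)=3 f(3,3)=1
t=4: f(4,-4)=1 f(4,-2)=4 f(4,0)=6 f(4,2)=4 f(4,4)=1
t=5: f(5,-5)=1 f(5,-3)=5 f(5,-1)=10 f(5,1)=10 f(5,3)=5 f(5,5)=1
t=6: f(6,-6)=1 f(6,-4)=6 f(6,-2)=15 f(6,0)=20 f(6,2)=15 f(6,4)=6 f(6,6)=1
t=7: f(7,-5)=7 f(7,-3)=21 f(7,-1)=35 f(7,1)=35 f(7,3)=21 f(7,5)=7 f(7,7)=1
t=8: f(8,-6)=7 f(8,-4)=28 f(8,-2)=56 f(8,0)=70 f(8,2)=56 f(8,4)=28 f(8,6)=8 f(8,8)=1
t=9: f(9,-5)=35 f(9,-3)=84 f(9,-1)=126 f(9,1)=126 f(9,3)=84 f(9,5)=36 f(9,7)=9 f(9,9)=1
t=10: f(10,-6)=35 f(10,-4)=119 f(10,-2)=210 f(10,0)=252 f(10,2)=210 f(10,4)=120 f(10,6)=45 f(10,8)=10 f(10,10)=1
t=11: f(11,-5)=154 f(11,-3)=329 f(11,-1)=462 f(11,1)=462 f(11,3)=330 f(11,5)=165 f(11,7)=55 f(11,9)=11 f(11,11)=1
t=12: f(12,-6)=154 f(12,-4)=483 f(12,-2)=791 f(12,0)=924 f(12,2)=792 f(12,4)=495 f(12,6)=220 f(12,8)=66 f(12,10)=12 f(12,12)=1
t=13: f(13,-5)=637 f(13,-3)=1274 f(13,-1)=1715 f(13,1)=1716 f(13,3)=1287 f(13,5)=715 f(13,7)=286 f(13,9)=78 f(13,11)=13 f(13,13)=1
t=14: f(14,-6)=637 f(14,-4)=1911 f(14,-2)=2989 f(14,0)=3431 f(14,2)=3003 f(14,4)=2002 f(14,6)=1001 f(14,8)=364 f(14,10)=91 f(14,12)=14 f(14,14)=1
t=15: f(15,-5)=2548 f(15,-3)=4900 f(15,-1)=6420 f(15,1)=6434 f(15,3)=5005 f(15,5)=3003 f(15,7)=1365 f(15,9)=455 f(15,11)=105 f(15,13)=15 f(15,15)=1
t=16: f(16,-6)=2548 f(16,-4)=7448 f(16,-2)=11320 f(16,0)=12854 f(16,2)=11439 f(16,4)=8008 f(16,6)=4368 f(16,8)=1820 f(16,10)=560 f(16,12)=120 f(16,14)=16 f(16,16)=1
Σ_s f(16,s) = 60502
P = 60502/65536 = 30251/32768

Answer: 30251/32768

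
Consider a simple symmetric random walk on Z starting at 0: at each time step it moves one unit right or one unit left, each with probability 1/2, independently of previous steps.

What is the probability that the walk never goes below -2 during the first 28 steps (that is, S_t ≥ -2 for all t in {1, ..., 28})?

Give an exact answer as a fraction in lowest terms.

Let f(t,s) = #length-t paths at position s with S_1..S_t all ≥ -2.
f(t,s) = f(t-1,s-1) + f(t-1,s+1) for s ≥ -2; f(t,s) = 0 for s < -2.
t=0: f(0,0)=1
t=1: f(1,-1)=1 f(1,1)=1
t=2: f(2,-2)=1 f(2,0)=2 f(2,2)=1
t=3: f(3,-1)=3 f(3,1)=3 f(3,3)=1
t=4: f(4,-2)=3 f(4,0)=6 f(4,2)=4 f(4,4)=1
t=5: f(5,-1)=9 f(5,1)=10 f(5,3)=5 f(5,5)=1
t=6: f(6,-2)=9 f(6,0)=19 f(6,2)=15 f(6,4)=6 f(6,6)=1
t=7: f(7,-1)=28 f(7,1)=34 f(7,3)=21 f(7,5)=7 f(7,7)=1
t=8: f(8,-2)=28 f(8,0)=62 f(8,2)=55 f(8,4)=28 f(8,6)=8 f(8,8)=1
t=9: f(9,-1)=90 f(9,1)=117 f(9,3)=83 f(9,5)=36 f(9,7)=9 f(9,9)=1
t=10: f(10,-2)=90 f(10,0)=207 f(10,2)=200 f(10,4)=119 f(10,6)=45 f(10,8)=10 f(10,10)=1
t=11: f(11,-1)=297 f(11,1)=407 f(11,3)=319 f(11,5)=164 f(11,7)=55 f(11,9)=11 f(11,11)=1
t=12: f(12,-2)=297 f(12,0)=704 f(12,2)=726 f(12,4)=483 f(12,6)=219 f(12,8)=66 f(12,10)=12 f(12,12)=1
t=13: f(13,-1)=1001 f(13,1)=1430 f(13,3)=1209 f(13,5)=702 f(13,7)=285 f(13,9)=78 f(13,11)=13 f(13,13)=1
t=14: f(14,-2)=1001 f(14,0)=2431 f(14,2)=2639 f(14,4)=1911 f(14,6)=987 f(14,8)=363 f(14,10)=91 f(14,12)=14 f(14,14)=1
t=15: f(15,-1)=3432 f(15,1)=5070 f(15,3)=4550 f(15,5)=2898 f(15,7)=1350 f(15,9)=454 f(15,11)=105 f(15,13)=15 f(15,15)=1
t=16: f(16,-2)=3432 f(16,0)=8502 f(16,2)=9620 f(16,4)=7448 f(16,6)=4248 f(16,8)=1804 f(16,10)=559 f(16,12)=120 f(16,14)=16 f(16,16)=1
t=17: f(17,-1)=11934 f(17,1)=18122 f(17,3)=17068 f(17,5)=11696 f(17,7)=6052 f(17,9)=2363 f(17,11)=679 f(17,13)=136 f(17,15)=17 f(17,17)=1
t=18: f(18,-2)=11934 f(18,0)=30056 f(18,2)=35190 f(18,4)=28764 f(18,6)=17748 f(18,8)=8415 f(18,10)=3042 f(18,12)=815 f(18,14)=153 f(18,16)=18 f(18,18)=1
t=19: f(19,-1)=41990 f(19,1)=65246 f(19,3)=63954 f(19,5)=46512 f(19,7)=26163 f(19,9)=11457 f(19,11)=3857 f(19,13)=968 f(19,15)=171 f(19,17)=19 f(19,19)=1
t=20: f(20,-2)=41990 f(20,0)=107236 f(20,2)=129200 f(20,4)=110466 f(20,6)=72675 f(20,8)=37620 f(20,10)=15314 f(20,12)=4825 f(20,14)=1139 f(20,16)=190 f(20,18)=20 f(20,20)=1
t=21: f(21,-1)=149226 f(21,1)=236436 f(21,3)=239666 f(21,5)=183141 f(21,7)=110295 f(21,9)=52934 f(21,11)=20139 f(21,13)=5964 f(21,15)=1329 f(21,17)=210 f(21,19)=21 f(21,21)=1
t=22: f(22,-2)=149226 f(22,0)=385662 f(22,2)=476102 f(22,4)=422807 f(22,6)=293436 f(22,8)=163229 f(22,10)=73073 f(22,12)=26103 f(22,14)=7293 f(22,16)=1539 f(22,18)=231 f(22,20)=22 f(22,22)=1
t=23: f(23,-1)=534888 f(23,1)=861764 f(23,3)=898909 f(23,5)=716243 f(23,7)=456665 f(23,9)=236302 f(23,11)=99176 f(23,13)=33396 f(23,15)=8832 f(23,17)=1770 f(23,19)=253 f(23,21)=23 f(23,23)=1
t=24: f(24,-2)=534888 f(24,0)=1396652 f(24,2)=1760673 f(24,4)=1615152 f(24,6)=1172908 f(24,8)=692967 f(24,10)=335478 f(24,12)=132572 f(24,14)=42228 f(24,16)=10602 f(24,18)=2023 f(24,20)=276 f(24,22)=24 f(24,24)=1
t=25: f(25,-1)=1931540 f(25,1)=3157325 f(25,3)=3375825 f(25,5)=2788060 f(25,7)=1865875 f(25,9)=1028445 f(25,11)=468050 f(25,13)=174800 f(25,15)=52830 f(25,17)=12625 f(25,19)=2299 f(25,21)=300 f(25,23)=25 f(25,25)=1
t=26: f(26,-2)=1931540 f(26,0)=5088865 f(26,2)=6533150 f(26,4)=6163885 f(26,6)=4653935 f(26,8)=2894320 f(26,10)=1496495 f(26,12)=642850 f(26,14)=227630 f(26,16)=65455 f(26,18)=14924 f(26,20)=2599 f(26,22)=325 f(26,24)=26 f(26,26)=1
t=27: f(27,-1)=7020405 f(27,1)=11622015 f(27,3)=12697035 f(27,5)=10817820 f(27,7)=7548255 f(27,9)=4390815 f(27,11)=2139345 f(27,13)=870480 f(27,15)=293085 f(27,17)=80379 f(27,19)=17523 f(27,21)=2924 f(27,23)=351 f(27,25)=27 f(27,27)=1
t=28: f(28,-2)=7020405 f(28,0)=18642420 f(28,2)=24319050 f(28,4)=23514855 f(28,6)=18366075 f(28,8)=11939070 f(28,10)=6530160 f(28,12)=3009825 f(28,14)=1163565 f(28,16)=373464 f(28,18)=97902 f(28,20)=20447 f(28,22)=3275 f(28,24)=378 f(28,26)=28 f(28,28)=1
Σ_s f(28,s) = 115000920
P = 115000920/268435456 = 14375115/33554432

Answer: 14375115/33554432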